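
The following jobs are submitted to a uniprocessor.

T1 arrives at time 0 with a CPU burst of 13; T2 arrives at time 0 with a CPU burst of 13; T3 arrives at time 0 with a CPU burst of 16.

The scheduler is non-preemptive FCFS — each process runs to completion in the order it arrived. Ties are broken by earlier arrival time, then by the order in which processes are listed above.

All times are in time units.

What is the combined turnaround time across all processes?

81

Schedule: | T1 0-13 | T2 13-26 | T3 26-42 |
Completion: T1=13  T2=26  T3=42
Turnaround (C−A): T1=13  T2=26  T3=42
Turnaround = completion − arrival: T1=13, T2=26, T3=42
Total turnaround = 13 + 26 + 42 = 81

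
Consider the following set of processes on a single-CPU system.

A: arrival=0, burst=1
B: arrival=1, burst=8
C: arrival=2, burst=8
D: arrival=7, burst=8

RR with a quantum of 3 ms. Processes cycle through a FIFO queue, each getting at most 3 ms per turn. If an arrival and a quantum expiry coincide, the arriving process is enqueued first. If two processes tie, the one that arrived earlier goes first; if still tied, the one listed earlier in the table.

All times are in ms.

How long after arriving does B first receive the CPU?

Timeline: | A 0-1 | B 1-4 | C 4-7 | B 7-10 | D 10-13 | C 13-16 | B 16-18 | D 18-21 | C 21-23 | D 23-25 |
Completion: A=1  B=18  C=23  D=25
Turnaround (C−A): A=1  B=17  C=21  D=18
Response(B) = first start − arrival = 1 − 1 = 0

0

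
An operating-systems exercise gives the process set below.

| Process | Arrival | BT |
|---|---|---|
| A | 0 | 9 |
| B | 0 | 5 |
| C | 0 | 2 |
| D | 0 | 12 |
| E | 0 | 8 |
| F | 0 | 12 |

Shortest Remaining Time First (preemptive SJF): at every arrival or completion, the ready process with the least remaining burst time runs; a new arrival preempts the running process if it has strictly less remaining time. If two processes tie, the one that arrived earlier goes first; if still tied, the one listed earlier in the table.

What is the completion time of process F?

48

Schedule: | C 0-2 | B 2-7 | E 7-15 | A 15-24 | D 24-36 | F 36-48 |
Completion: A=24  B=7  C=2  D=36  E=15  F=48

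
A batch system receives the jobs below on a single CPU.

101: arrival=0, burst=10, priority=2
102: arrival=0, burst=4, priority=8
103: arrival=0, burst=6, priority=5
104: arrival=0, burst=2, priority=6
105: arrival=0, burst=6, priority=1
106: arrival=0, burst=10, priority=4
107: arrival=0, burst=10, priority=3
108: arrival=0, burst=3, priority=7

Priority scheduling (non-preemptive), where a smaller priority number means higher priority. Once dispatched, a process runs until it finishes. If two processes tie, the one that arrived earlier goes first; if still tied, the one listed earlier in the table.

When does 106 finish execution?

Schedule: | 105 0-6 | 101 6-16 | 107 16-26 | 106 26-36 | 103 36-42 | 104 42-44 | 108 44-47 | 102 47-51 |
Completion: 101=16  102=51  103=42  104=44  105=6  106=36  107=26  108=47
Turnaround (C−A): 101=16  102=51  103=42  104=44  105=6  106=36  107=26  108=47

36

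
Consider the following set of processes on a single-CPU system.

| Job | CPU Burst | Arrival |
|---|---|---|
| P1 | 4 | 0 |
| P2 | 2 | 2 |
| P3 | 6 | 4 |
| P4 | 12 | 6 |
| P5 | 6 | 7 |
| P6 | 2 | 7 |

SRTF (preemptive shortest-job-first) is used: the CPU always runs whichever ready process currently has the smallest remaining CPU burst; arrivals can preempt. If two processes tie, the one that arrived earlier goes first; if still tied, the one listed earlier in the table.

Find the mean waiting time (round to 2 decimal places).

4.50

Schedule: | P1 0-4 | P2 4-6 | P3 6-7 | P6 7-9 | P3 9-14 | P5 14-20 | P4 20-32 |
Completion: P1=4  P2=6  P3=14  P4=32  P5=20  P6=9
Waiting times: P1=0, P2=2, P3=4, P4=14, P5=7, P6=0
Average waiting = (0+2+4+14+7+0) / 6 = 27/6 = 4.50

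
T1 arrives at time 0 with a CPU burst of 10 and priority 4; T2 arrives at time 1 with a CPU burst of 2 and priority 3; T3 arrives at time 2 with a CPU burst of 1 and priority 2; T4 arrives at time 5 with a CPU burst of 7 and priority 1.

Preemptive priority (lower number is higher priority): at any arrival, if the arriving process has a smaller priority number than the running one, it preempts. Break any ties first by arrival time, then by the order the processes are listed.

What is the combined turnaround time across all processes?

Schedule: | T1 0-1 | T2 1-2 | T3 2-3 | T2 3-4 | T1 4-5 | T4 5-12 | T1 12-20 |
Completion: T1=20  T2=4  T3=3  T4=12
Turnaround = completion − arrival: T1=20, T2=3, T3=1, T4=7
Total turnaround = 20 + 3 + 1 + 7 = 31

31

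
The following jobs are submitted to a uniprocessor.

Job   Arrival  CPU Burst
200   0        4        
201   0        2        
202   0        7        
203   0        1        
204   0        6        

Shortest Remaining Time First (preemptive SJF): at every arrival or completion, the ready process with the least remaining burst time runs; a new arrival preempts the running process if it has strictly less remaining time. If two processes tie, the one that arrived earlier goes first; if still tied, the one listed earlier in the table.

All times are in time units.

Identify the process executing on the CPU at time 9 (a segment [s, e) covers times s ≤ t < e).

204

Gantt: | 203 0-1 | 201 1-3 | 200 3-7 | 204 7-13 | 202 13-20 |
Completion: 200=7  201=3  202=20  203=1  204=13
Turnaround (C−A): 200=7  201=3  202=20  203=1  204=13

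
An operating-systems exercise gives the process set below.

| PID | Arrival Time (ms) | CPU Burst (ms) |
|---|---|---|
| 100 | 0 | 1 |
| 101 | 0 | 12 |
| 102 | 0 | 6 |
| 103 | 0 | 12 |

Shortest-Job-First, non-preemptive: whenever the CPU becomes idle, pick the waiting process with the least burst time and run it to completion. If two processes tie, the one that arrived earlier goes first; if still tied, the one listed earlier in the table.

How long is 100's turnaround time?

1

Schedule: | 100 0-1 | 102 1-7 | 101 7-19 | 103 19-31 |
Completion: 100=1  101=19  102=7  103=31
Turnaround (C−A): 100=1  101=19  102=7  103=31
Turnaround(100) = completion − arrival = 1 − 0 = 1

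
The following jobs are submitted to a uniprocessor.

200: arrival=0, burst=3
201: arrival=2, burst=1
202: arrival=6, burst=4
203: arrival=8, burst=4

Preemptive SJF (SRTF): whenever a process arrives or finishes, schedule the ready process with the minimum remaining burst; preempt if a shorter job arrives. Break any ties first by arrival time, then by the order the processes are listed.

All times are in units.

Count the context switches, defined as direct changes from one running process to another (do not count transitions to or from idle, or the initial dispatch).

2

Gantt: | 200 0-3 | 201 3-4 | idle 4-6 | 202 6-10 | 203 10-14 |
Completion: 200=3  201=4  202=10  203=14
Turnaround (C−A): 200=3  201=2  202=4  203=6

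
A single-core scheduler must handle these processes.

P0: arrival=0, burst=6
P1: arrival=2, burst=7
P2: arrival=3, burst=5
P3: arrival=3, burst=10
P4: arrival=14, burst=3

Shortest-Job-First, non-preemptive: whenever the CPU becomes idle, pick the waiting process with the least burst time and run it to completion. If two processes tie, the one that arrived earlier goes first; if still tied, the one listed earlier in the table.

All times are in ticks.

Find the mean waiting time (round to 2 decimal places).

Timeline: | P0 0-6 | P2 6-11 | P1 11-18 | P4 18-21 | P3 21-31 |
Completion: P0=6  P1=18  P2=11  P3=31  P4=21
Turnaround (C−A): P0=6  P1=16  P2=8  P3=28  P4=7
Waiting times: P0=0, P1=9, P2=3, P3=18, P4=4
Average waiting = (0+9+3+18+4) / 5 = 34/5 = 6.80

6.80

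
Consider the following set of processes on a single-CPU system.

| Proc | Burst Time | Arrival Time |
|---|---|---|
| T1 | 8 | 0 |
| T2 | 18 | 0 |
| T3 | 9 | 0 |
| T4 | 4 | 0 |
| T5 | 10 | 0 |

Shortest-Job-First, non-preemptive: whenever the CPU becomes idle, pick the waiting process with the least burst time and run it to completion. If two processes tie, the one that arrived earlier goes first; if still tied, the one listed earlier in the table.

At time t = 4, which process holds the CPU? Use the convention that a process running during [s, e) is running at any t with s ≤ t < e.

Schedule: | T4 0-4 | T1 4-12 | T3 12-21 | T5 21-31 | T2 31-49 |
Completion: T1=12  T2=49  T3=21  T4=4  T5=31
Turnaround (C−A): T1=12  T2=49  T3=21  T4=4  T5=31

T1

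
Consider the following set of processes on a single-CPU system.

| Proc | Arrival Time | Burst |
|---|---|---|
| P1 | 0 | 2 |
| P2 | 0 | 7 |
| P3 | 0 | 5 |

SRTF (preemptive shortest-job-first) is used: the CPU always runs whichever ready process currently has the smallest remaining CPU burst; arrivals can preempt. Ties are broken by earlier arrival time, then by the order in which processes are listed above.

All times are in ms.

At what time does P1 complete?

2

Schedule: | P1 0-2 | P3 2-7 | P2 7-14 |
Completion: P1=2  P2=14  P3=7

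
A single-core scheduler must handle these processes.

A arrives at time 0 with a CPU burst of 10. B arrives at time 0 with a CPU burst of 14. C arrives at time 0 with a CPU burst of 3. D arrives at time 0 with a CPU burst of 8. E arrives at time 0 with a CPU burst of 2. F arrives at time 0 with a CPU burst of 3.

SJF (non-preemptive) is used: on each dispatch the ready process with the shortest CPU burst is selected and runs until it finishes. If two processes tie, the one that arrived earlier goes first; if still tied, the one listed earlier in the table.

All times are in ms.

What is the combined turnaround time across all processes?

97

Schedule: | E 0-2 | C 2-5 | F 5-8 | D 8-16 | A 16-26 | B 26-40 |
Completion: A=26  B=40  C=5  D=16  E=2  F=8
Turnaround (C−A): A=26  B=40  C=5  D=16  E=2  F=8
Turnaround = completion − arrival: A=26, B=40, C=5, D=16, E=2, F=8
Total turnaround = 26 + 40 + 5 + 16 + 2 + 8 = 97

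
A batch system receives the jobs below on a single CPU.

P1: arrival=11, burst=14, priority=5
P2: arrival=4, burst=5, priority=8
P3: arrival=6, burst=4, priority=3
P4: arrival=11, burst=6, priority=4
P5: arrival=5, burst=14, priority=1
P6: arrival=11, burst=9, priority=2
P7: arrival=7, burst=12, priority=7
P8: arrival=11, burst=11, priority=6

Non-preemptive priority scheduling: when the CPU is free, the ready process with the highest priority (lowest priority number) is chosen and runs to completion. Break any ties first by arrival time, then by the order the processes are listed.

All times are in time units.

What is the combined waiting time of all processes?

203

Schedule: | idle 0-4 | P2 4-9 | P5 9-23 | P6 23-32 | P3 32-36 | P4 36-42 | P1 42-56 | P8 56-67 | P7 67-79 |
Completion: P1=56  P2=9  P3=36  P4=42  P5=23  P6=32  P7=79  P8=67
Turnaround (C−A): P1=45  P2=5  P3=30  P4=31  P5=18  P6=21  P7=72  P8=56
Waiting = turnaround − burst: P1=31, P2=0, P3=26, P4=25, P5=4, P6=12, P7=60, P8=45
Total waiting = 31 + 0 + 26 + 25 + 4 + 12 + 60 + 45 = 203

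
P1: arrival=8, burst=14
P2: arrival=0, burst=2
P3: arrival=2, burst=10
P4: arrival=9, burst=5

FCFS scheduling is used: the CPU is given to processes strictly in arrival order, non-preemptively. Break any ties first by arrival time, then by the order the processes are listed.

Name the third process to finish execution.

Timeline: | P2 0-2 | P3 2-12 | P1 12-26 | P4 26-31 |
Completion: P1=26  P2=2  P3=12  P4=31
Turnaround (C−A): P1=18  P2=2  P3=10  P4=22
Finish order: P2 → P3 → P1 → P4

P1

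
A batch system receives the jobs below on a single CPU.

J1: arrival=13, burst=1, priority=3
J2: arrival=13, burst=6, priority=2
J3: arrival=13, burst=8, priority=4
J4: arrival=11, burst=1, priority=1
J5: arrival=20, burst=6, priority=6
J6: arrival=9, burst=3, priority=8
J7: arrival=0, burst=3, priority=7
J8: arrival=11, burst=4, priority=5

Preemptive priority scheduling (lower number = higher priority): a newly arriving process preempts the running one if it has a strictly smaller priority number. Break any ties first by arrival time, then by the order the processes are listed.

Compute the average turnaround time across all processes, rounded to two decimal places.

Gantt: | J7 0-3 | idle 3-9 | J6 9-11 | J4 11-12 | J8 12-13 | J2 13-19 | J1 19-20 | J3 20-28 | J8 28-31 | J5 31-37 | J6 37-38 |
Completion: J1=20  J2=19  J3=28  J4=12  J5=37  J6=38  J7=3  J8=31
Turnaround (C−A): J1=7  J2=6  J3=15  J4=1  J5=17  J6=29  J7=3  J8=20
Turnaround times: J1=7, J2=6, J3=15, J4=1, J5=17, J6=29, J7=3, J8=20
Average turnaround = (7+6+15+1+17+29+3+20) / 8 = 98/8 = 12.25

12.25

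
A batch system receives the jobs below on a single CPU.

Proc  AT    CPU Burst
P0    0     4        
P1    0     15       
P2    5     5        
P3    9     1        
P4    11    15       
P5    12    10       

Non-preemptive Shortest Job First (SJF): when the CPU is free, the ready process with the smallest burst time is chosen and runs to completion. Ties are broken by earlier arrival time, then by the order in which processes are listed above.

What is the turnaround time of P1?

19

Gantt: | P0 0-4 | P1 4-19 | P3 19-20 | P2 20-25 | P5 25-35 | P4 35-50 |
Completion: P0=4  P1=19  P2=25  P3=20  P4=50  P5=35
Turnaround (C−A): P0=4  P1=19  P2=20  P3=11  P4=39  P5=23
Turnaround(P1) = completion − arrival = 19 − 0 = 19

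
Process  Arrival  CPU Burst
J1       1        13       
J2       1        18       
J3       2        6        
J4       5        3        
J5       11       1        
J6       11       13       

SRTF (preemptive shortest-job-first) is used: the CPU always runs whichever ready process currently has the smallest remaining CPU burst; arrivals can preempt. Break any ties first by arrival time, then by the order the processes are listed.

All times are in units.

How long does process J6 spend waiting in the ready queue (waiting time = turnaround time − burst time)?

13

Schedule: | idle 0-1 | J1 1-2 | J3 2-8 | J4 8-11 | J5 11-12 | J1 12-24 | J6 24-37 | J2 37-55 |
Completion: J1=24  J2=55  J3=8  J4=11  J5=12  J6=37
Turnaround (C−A): J1=23  J2=54  J3=6  J4=6  J5=1  J6=26
Waiting(J6) = turnaround − burst = 26 − 13 = 13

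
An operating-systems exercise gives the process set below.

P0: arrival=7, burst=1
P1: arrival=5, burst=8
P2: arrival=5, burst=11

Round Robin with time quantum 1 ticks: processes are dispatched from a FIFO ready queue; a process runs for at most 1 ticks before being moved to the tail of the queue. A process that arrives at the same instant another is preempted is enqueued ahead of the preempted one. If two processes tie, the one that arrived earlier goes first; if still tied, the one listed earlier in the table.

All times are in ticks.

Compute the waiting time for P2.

9

Gantt: | idle 0-5 | P1 5-6 | P2 6-7 | P1 7-8 | P0 8-9 | P2 9-10 | P1 10-11 | P2 11-12 | P1 12-13 | P2 13-14 | P1 14-15 | P2 15-16 | P1 16-17 | P2 17-18 | P1 18-19 | P2 19-20 | P1 20-21 | P2 21-25 |
Completion: P0=9  P1=21  P2=25
Waiting(P2) = turnaround − burst = 20 − 11 = 9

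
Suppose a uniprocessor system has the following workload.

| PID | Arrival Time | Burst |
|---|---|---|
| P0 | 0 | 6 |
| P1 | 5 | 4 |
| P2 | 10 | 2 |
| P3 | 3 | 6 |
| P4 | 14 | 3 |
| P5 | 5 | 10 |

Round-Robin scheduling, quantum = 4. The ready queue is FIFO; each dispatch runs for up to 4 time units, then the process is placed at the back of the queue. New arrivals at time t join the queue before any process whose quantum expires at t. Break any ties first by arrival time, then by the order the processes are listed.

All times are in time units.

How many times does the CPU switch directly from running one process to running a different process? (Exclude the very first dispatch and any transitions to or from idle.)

Gantt: | P0 0-4 | P3 4-8 | P0 8-10 | P1 10-14 | P5 14-18 | P3 18-20 | P2 20-22 | P4 22-25 | P5 25-31 |
Completion: P0=10  P1=14  P2=22  P3=20  P4=25  P5=31
Turnaround (C−A): P0=10  P1=9  P2=12  P3=17  P4=11  P5=26

8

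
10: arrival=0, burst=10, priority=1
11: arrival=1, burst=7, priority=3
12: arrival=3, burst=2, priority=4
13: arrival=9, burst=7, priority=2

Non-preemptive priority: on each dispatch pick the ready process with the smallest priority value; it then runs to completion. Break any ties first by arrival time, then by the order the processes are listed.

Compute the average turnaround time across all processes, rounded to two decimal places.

16.00

Schedule: | 10 0-10 | 13 10-17 | 11 17-24 | 12 24-26 |
Completion: 10=10  11=24  12=26  13=17
Turnaround times: 10=10, 11=23, 12=23, 13=8
Average turnaround = (10+23+23+8) / 4 = 64/4 = 16.00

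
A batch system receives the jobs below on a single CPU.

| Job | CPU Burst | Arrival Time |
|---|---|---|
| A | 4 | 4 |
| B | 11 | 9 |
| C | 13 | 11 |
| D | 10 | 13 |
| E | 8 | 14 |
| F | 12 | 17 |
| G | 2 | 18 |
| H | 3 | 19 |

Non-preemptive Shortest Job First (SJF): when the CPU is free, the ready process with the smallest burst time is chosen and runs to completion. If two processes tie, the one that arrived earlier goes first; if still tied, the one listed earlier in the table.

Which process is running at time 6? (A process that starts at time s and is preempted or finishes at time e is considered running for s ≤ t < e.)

A

Timeline: | idle 0-4 | A 4-8 | idle 8-9 | B 9-20 | G 20-22 | H 22-25 | E 25-33 | D 33-43 | F 43-55 | C 55-68 |
Completion: A=8  B=20  C=68  D=43  E=33  F=55  G=22  H=25
Turnaround (C−A): A=4  B=11  C=57  D=30  E=19  F=38  G=4  H=6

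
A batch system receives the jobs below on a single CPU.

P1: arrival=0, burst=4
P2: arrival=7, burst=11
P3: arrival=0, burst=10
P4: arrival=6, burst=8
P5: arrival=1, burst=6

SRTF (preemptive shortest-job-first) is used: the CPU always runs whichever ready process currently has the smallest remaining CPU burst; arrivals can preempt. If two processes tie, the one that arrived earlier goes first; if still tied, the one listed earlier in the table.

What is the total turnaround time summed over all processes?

85

Timeline: | P1 0-4 | P5 4-10 | P4 10-18 | P3 18-28 | P2 28-39 |
Completion: P1=4  P2=39  P3=28  P4=18  P5=10
Turnaround = completion − arrival: P1=4, P2=32, P3=28, P4=12, P5=9
Total turnaround = 4 + 32 + 28 + 12 + 9 = 85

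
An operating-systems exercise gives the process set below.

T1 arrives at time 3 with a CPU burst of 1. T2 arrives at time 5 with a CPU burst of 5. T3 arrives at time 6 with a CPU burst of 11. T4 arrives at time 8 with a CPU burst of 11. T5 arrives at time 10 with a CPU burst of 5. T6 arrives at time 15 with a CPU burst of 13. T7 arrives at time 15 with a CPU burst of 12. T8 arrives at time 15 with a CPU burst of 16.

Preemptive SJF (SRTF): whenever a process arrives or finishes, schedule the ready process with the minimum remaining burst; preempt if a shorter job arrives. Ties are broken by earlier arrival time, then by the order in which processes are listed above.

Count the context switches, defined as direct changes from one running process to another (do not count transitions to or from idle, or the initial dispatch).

6

Gantt: | idle 0-3 | T1 3-4 | idle 4-5 | T2 5-10 | T5 10-15 | T3 15-26 | T4 26-37 | T7 37-49 | T6 49-62 | T8 62-78 |
Completion: T1=4  T2=10  T3=26  T4=37  T5=15  T6=62  T7=49  T8=78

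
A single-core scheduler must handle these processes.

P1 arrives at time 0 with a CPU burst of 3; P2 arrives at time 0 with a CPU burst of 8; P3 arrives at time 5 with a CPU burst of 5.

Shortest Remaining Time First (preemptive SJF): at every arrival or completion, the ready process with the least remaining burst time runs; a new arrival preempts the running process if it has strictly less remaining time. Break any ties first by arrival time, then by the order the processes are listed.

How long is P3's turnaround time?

Timeline: | P1 0-3 | P2 3-5 | P3 5-10 | P2 10-16 |
Completion: P1=3  P2=16  P3=10
Turnaround(P3) = completion − arrival = 10 − 5 = 5

5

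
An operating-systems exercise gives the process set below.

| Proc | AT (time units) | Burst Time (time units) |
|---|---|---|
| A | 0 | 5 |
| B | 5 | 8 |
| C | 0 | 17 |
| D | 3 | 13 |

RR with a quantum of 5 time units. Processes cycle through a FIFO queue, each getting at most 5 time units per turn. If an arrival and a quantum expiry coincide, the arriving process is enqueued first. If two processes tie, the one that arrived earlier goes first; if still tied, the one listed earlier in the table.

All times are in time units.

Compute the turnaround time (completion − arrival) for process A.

Timeline: | A 0-5 | C 5-10 | D 10-15 | B 15-20 | C 20-25 | D 25-30 | B 30-33 | C 33-38 | D 38-41 | C 41-43 |
Completion: A=5  B=33  C=43  D=41
Turnaround (C−A): A=5  B=28  C=43  D=38
Turnaround(A) = completion − arrival = 5 − 0 = 5

5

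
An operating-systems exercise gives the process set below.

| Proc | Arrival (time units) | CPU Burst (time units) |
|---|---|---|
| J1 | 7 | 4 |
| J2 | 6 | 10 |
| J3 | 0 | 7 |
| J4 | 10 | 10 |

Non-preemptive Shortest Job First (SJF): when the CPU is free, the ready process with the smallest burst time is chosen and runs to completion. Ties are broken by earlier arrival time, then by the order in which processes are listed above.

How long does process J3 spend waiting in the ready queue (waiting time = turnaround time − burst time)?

0

Timeline: | J3 0-7 | J1 7-11 | J2 11-21 | J4 21-31 |
Completion: J1=11  J2=21  J3=7  J4=31
Turnaround (C−A): J1=4  J2=15  J3=7  J4=21
Waiting(J3) = turnaround − burst = 7 − 7 = 0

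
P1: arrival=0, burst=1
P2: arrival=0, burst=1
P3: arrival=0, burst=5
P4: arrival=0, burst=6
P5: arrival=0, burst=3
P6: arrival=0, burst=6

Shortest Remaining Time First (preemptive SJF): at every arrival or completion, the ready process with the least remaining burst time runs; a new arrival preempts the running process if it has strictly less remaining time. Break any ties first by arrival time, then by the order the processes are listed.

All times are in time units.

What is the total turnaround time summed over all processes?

Schedule: | P1 0-1 | P2 1-2 | P5 2-5 | P3 5-10 | P4 10-16 | P6 16-22 |
Completion: P1=1  P2=2  P3=10  P4=16  P5=5  P6=22
Turnaround (C−A): P1=1  P2=2  P3=10  P4=16  P5=5  P6=22
Turnaround = completion − arrival: P1=1, P2=2, P3=10, P4=16, P5=5, P6=22
Total turnaround = 1 + 2 + 10 + 16 + 5 + 22 = 56

56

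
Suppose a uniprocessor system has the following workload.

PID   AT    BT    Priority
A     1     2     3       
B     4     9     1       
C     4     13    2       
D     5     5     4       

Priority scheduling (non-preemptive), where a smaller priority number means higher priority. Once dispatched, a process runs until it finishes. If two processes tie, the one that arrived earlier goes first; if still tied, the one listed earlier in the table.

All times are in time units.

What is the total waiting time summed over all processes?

30

Gantt: | idle 0-1 | A 1-3 | idle 3-4 | B 4-13 | C 13-26 | D 26-31 |
Completion: A=3  B=13  C=26  D=31
Turnaround (C−A): A=2  B=9  C=22  D=26
Waiting = turnaround − burst: A=0, B=0, C=9, D=21
Total waiting = 0 + 0 + 9 + 21 = 30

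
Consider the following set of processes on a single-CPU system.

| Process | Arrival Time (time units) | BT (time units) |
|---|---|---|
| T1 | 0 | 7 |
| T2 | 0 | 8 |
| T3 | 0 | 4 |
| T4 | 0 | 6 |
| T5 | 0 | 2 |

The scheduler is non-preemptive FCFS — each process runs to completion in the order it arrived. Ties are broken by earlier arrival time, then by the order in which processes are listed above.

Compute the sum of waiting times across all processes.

Gantt: | T1 0-7 | T2 7-15 | T3 15-19 | T4 19-25 | T5 25-27 |
Completion: T1=7  T2=15  T3=19  T4=25  T5=27
Turnaround (C−A): T1=7  T2=15  T3=19  T4=25  T5=27
Waiting = turnaround − burst: T1=0, T2=7, T3=15, T4=19, T5=25
Total waiting = 0 + 7 + 15 + 19 + 25 = 66

66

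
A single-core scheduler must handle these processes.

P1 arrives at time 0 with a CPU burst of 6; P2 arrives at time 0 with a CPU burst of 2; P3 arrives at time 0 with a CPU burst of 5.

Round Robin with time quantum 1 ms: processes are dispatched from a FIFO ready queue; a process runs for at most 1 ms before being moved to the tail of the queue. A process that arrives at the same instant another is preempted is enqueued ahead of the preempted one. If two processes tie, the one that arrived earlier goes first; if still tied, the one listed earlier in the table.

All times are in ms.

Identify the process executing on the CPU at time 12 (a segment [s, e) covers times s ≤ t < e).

P1

Schedule: | P1 0-1 | P2 1-2 | P3 2-3 | P1 3-4 | P2 4-5 | P3 5-6 | P1 6-7 | P3 7-8 | P1 8-9 | P3 9-10 | P1 10-11 | P3 11-12 | P1 12-13 |
Completion: P1=13  P2=5  P3=12
Turnaround (C−A): P1=13  P2=5  P3=12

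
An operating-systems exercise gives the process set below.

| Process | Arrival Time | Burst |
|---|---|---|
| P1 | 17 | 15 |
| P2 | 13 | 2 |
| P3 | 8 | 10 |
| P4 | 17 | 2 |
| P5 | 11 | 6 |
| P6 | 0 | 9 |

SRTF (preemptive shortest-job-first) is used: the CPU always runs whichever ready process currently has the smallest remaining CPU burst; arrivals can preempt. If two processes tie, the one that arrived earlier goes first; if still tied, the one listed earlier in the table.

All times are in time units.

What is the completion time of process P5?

19

Gantt: | P6 0-9 | P3 9-11 | P5 11-13 | P2 13-15 | P5 15-19 | P4 19-21 | P3 21-29 | P1 29-44 |
Completion: P1=44  P2=15  P3=29  P4=21  P5=19  P6=9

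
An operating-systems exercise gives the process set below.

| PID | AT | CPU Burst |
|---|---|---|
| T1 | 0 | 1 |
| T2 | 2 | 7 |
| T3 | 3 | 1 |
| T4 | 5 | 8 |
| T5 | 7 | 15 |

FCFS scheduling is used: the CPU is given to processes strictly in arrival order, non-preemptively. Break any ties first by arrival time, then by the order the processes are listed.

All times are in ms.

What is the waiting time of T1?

Schedule: | T1 0-1 | idle 1-2 | T2 2-9 | T3 9-10 | T4 10-18 | T5 18-33 |
Completion: T1=1  T2=9  T3=10  T4=18  T5=33
Waiting(T1) = turnaround − burst = 1 − 1 = 0

0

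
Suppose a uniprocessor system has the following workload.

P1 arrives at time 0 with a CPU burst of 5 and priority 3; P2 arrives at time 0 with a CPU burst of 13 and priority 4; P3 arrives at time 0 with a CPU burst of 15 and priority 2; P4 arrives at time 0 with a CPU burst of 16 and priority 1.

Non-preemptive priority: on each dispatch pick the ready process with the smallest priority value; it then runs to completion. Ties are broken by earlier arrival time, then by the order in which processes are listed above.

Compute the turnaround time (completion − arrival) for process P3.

Gantt: | P4 0-16 | P3 16-31 | P1 31-36 | P2 36-49 |
Completion: P1=36  P2=49  P3=31  P4=16
Turnaround (C−A): P1=36  P2=49  P3=31  P4=16
Turnaround(P3) = completion − arrival = 31 − 0 = 31

31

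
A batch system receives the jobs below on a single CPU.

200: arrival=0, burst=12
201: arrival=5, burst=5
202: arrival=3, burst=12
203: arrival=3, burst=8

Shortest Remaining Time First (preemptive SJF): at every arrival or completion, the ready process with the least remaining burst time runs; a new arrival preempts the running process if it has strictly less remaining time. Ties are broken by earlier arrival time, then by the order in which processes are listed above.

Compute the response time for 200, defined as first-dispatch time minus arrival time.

0

Schedule: | 200 0-3 | 203 3-5 | 201 5-10 | 203 10-16 | 200 16-25 | 202 25-37 |
Completion: 200=25  201=10  202=37  203=16
Turnaround (C−A): 200=25  201=5  202=34  203=13
Response(200) = first start − arrival = 0 − 0 = 0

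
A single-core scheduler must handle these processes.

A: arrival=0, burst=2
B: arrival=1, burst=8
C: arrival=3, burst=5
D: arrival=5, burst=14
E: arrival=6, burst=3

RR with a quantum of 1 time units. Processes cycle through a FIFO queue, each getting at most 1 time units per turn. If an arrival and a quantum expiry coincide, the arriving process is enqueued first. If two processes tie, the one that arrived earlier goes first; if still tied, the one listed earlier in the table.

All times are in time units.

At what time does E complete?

Timeline: | A 0-1 | B 1-2 | A 2-3 | B 3-4 | C 4-5 | B 5-6 | D 6-7 | C 7-8 | E 8-9 | B 9-10 | D 10-11 | C 11-12 | E 12-13 | B 13-14 | D 14-15 | C 15-16 | E 16-17 | B 17-18 | D 18-19 | C 19-20 | B 20-21 | D 21-22 | B 22-23 | D 23-32 |
Completion: A=3  B=23  C=20  D=32  E=17
Turnaround (C−A): A=3  B=22  C=17  D=27  E=11

17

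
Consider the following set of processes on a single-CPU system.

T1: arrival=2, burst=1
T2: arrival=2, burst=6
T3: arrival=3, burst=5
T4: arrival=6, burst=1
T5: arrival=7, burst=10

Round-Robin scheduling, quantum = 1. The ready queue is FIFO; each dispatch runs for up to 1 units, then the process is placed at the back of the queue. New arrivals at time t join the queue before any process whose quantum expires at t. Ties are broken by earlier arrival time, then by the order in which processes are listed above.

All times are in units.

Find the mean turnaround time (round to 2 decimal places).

Gantt: | idle 0-2 | T1 2-3 | T2 3-4 | T3 4-5 | T2 5-6 | T3 6-7 | T4 7-8 | T2 8-9 | T5 9-10 | T3 10-11 | T2 11-12 | T5 12-13 | T3 13-14 | T2 14-15 | T5 15-16 | T3 16-17 | T2 17-18 | T5 18-25 |
Completion: T1=3  T2=18  T3=17  T4=8  T5=25
Turnaround (C−A): T1=1  T2=16  T3=14  T4=2  T5=18
Turnaround times: T1=1, T2=16, T3=14, T4=2, T5=18
Average turnaround = (1+16+14+2+18) / 5 = 51/5 = 10.20

10.20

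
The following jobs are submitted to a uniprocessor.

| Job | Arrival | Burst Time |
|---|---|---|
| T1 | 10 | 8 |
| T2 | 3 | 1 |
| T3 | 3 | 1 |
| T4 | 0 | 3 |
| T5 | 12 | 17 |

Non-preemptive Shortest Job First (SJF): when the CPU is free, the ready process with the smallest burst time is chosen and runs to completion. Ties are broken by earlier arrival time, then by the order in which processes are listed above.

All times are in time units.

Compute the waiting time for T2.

Timeline: | T4 0-3 | T2 3-4 | T3 4-5 | idle 5-10 | T1 10-18 | T5 18-35 |
Completion: T1=18  T2=4  T3=5  T4=3  T5=35
Waiting(T2) = turnaround − burst = 1 − 1 = 0

0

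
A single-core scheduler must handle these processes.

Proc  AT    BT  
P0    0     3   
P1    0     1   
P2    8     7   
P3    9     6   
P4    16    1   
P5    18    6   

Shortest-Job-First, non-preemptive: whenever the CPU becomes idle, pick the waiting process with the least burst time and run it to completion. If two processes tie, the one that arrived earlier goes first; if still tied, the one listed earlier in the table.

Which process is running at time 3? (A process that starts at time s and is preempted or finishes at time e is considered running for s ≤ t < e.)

Timeline: | P1 0-1 | P0 1-4 | idle 4-8 | P2 8-15 | P3 15-21 | P4 21-22 | P5 22-28 |
Completion: P0=4  P1=1  P2=15  P3=21  P4=22  P5=28
Turnaround (C−A): P0=4  P1=1  P2=7  P3=12  P4=6  P5=10

P0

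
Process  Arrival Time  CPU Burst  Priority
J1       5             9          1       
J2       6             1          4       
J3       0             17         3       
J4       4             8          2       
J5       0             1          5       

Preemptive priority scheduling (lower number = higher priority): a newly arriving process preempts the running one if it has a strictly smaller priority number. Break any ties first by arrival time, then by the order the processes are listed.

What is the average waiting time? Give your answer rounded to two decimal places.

17.80

Timeline: | J3 0-4 | J4 4-5 | J1 5-14 | J4 14-21 | J3 21-34 | J2 34-35 | J5 35-36 |
Completion: J1=14  J2=35  J3=34  J4=21  J5=36
Waiting times: J1=0, J2=28, J3=17, J4=9, J5=35
Average waiting = (0+28+17+9+35) / 5 = 89/5 = 17.80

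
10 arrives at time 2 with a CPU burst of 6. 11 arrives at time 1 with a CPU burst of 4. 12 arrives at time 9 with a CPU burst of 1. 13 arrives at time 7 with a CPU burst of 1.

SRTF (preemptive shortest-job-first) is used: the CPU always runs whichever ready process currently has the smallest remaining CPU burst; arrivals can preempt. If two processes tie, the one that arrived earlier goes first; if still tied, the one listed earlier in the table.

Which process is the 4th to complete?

Schedule: | idle 0-1 | 11 1-5 | 10 5-7 | 13 7-8 | 10 8-9 | 12 9-10 | 10 10-13 |
Completion: 10=13  11=5  12=10  13=8
Turnaround (C−A): 10=11  11=4  12=1  13=1
Finish order: 11 → 13 → 12 → 10

10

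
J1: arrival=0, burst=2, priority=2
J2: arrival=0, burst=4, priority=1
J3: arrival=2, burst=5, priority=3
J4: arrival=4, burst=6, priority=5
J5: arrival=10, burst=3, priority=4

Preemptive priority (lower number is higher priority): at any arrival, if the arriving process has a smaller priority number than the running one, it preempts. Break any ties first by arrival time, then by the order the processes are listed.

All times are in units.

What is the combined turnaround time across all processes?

Gantt: | J2 0-4 | J1 4-6 | J3 6-11 | J5 11-14 | J4 14-20 |
Completion: J1=6  J2=4  J3=11  J4=20  J5=14
Turnaround (C−A): J1=6  J2=4  J3=9  J4=16  J5=4
Turnaround = completion − arrival: J1=6, J2=4, J3=9, J4=16, J5=4
Total turnaround = 6 + 4 + 9 + 16 + 4 = 39

39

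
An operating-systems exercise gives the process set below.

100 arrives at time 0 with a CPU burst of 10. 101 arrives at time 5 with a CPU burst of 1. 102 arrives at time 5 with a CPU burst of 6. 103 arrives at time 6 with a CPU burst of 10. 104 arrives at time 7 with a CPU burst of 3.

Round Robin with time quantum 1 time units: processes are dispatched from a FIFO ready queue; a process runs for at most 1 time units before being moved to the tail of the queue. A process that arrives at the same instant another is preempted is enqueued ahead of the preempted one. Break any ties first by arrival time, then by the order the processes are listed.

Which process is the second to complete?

Schedule: | 100 0-5 | 101 5-6 | 102 6-7 | 100 7-8 | 103 8-9 | 104 9-10 | 102 10-11 | 100 11-12 | 103 12-13 | 104 13-14 | 102 14-15 | 100 15-16 | 103 16-17 | 104 17-18 | 102 18-19 | 100 19-20 | 103 20-21 | 102 21-22 | 100 22-23 | 103 23-24 | 102 24-25 | 103 25-30 |
Completion: 100=23  101=6  102=25  103=30  104=18
Finish order: 101 → 104 → 100 → 102 → 103

104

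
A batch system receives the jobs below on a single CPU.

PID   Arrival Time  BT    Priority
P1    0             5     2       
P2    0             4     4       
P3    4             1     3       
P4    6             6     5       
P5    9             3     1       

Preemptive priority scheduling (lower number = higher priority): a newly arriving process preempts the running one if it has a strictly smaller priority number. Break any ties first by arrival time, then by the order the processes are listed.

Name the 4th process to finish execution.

Timeline: | P1 0-5 | P3 5-6 | P2 6-9 | P5 9-12 | P2 12-13 | P4 13-19 |
Completion: P1=5  P2=13  P3=6  P4=19  P5=12
Finish order: P1 → P3 → P5 → P2 → P4

P2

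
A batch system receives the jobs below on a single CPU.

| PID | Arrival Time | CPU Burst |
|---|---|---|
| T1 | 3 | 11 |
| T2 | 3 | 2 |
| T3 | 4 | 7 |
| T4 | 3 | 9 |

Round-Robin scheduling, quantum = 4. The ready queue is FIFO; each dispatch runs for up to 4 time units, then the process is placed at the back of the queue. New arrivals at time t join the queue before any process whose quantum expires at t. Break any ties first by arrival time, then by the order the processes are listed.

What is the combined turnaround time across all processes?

Schedule: | idle 0-3 | T1 3-7 | T2 7-9 | T4 9-13 | T3 13-17 | T1 17-21 | T4 21-25 | T3 25-28 | T1 28-31 | T4 31-32 |
Completion: T1=31  T2=9  T3=28  T4=32
Turnaround = completion − arrival: T1=28, T2=6, T3=24, T4=29
Total turnaround = 28 + 6 + 24 + 29 = 87

87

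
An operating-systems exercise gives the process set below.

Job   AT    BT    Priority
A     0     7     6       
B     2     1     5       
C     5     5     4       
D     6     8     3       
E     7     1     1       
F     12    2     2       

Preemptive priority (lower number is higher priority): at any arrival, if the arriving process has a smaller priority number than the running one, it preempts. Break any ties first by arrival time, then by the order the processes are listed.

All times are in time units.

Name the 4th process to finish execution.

D

Schedule: | A 0-2 | B 2-3 | A 3-5 | C 5-6 | D 6-7 | E 7-8 | D 8-12 | F 12-14 | D 14-17 | C 17-21 | A 21-24 |
Completion: A=24  B=3  C=21  D=17  E=8  F=14
Finish order: B → E → F → D → C → A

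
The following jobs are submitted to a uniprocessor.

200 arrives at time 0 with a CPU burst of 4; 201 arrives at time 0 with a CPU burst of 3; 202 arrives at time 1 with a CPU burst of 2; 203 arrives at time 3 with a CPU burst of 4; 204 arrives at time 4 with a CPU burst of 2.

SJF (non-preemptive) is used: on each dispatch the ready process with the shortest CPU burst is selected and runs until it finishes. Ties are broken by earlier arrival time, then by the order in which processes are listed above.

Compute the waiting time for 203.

Timeline: | 201 0-3 | 202 3-5 | 204 5-7 | 200 7-11 | 203 11-15 |
Completion: 200=11  201=3  202=5  203=15  204=7
Turnaround (C−A): 200=11  201=3  202=4  203=12  204=3
Waiting(203) = turnaround − burst = 12 − 4 = 8

8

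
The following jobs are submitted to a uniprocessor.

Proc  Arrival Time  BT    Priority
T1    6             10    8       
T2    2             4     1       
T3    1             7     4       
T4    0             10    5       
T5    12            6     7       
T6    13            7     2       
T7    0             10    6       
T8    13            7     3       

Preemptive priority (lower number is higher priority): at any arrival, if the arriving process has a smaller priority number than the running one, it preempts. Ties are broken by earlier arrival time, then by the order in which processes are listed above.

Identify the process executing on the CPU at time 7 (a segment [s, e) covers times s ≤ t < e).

Schedule: | T4 0-1 | T3 1-2 | T2 2-6 | T3 6-12 | T4 12-13 | T6 13-20 | T8 20-27 | T4 27-35 | T7 35-45 | T5 45-51 | T1 51-61 |
Completion: T1=61  T2=6  T3=12  T4=35  T5=51  T6=20  T7=45  T8=27
Turnaround (C−A): T1=55  T2=4  T3=11  T4=35  T5=39  T6=7  T7=45  T8=14

T3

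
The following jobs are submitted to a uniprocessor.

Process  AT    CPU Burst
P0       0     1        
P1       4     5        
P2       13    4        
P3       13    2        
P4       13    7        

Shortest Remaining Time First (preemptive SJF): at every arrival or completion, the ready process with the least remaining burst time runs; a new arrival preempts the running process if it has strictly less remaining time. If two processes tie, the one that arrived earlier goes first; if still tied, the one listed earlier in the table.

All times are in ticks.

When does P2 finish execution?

19

Timeline: | P0 0-1 | idle 1-4 | P1 4-9 | idle 9-13 | P3 13-15 | P2 15-19 | P4 19-26 |
Completion: P0=1  P1=9  P2=19  P3=15  P4=26
Turnaround (C−A): P0=1  P1=5  P2=6  P3=2  P4=13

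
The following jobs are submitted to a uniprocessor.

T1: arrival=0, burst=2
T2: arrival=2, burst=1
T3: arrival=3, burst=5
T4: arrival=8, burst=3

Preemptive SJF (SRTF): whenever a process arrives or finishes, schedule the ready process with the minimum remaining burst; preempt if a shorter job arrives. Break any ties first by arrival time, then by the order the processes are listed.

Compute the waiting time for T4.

Gantt: | T1 0-2 | T2 2-3 | T3 3-8 | T4 8-11 |
Completion: T1=2  T2=3  T3=8  T4=11
Turnaround (C−A): T1=2  T2=1  T3=5  T4=3
Waiting(T4) = turnaround − burst = 3 − 3 = 0

0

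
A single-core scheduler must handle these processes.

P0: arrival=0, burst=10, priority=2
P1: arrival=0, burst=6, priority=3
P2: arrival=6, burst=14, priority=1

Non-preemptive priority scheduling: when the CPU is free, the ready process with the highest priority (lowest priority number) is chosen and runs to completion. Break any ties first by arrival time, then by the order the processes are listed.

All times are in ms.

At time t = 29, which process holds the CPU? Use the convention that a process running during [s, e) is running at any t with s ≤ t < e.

P1

Schedule: | P0 0-10 | P2 10-24 | P1 24-30 |
Completion: P0=10  P1=30  P2=24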